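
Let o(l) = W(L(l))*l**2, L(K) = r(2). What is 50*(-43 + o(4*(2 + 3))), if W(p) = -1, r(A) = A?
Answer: -22150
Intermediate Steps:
L(K) = 2
o(l) = -l**2
50*(-43 + o(4*(2 + 3))) = 50*(-43 - (4*(2 + 3))**2) = 50*(-43 - (4*5)**2) = 50*(-43 - 1*20**2) = 50*(-43 - 1*400) = 50*(-43 - 400) = 50*(-443) = -22150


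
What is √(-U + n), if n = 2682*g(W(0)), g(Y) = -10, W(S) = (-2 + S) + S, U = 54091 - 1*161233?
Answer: √80322 ≈ 283.41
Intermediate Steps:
U = -107142 (U = 54091 - 161233 = -107142)
W(S) = -2 + 2*S
n = -26820 (n = 2682*(-10) = -26820)
√(-U + n) = √(-1*(-107142) - 26820) = √(107142 - 26820) = √80322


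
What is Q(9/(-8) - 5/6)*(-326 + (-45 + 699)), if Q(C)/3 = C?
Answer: -1927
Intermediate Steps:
Q(C) = 3*C
Q(9/(-8) - 5/6)*(-326 + (-45 + 699)) = (3*(9/(-8) - 5/6))*(-326 + (-45 + 699)) = (3*(9*(-⅛) - 5*⅙))*(-326 + 654) = (3*(-9/8 - ⅚))*328 = (3*(-47/24))*328 = -47/8*328 = -1927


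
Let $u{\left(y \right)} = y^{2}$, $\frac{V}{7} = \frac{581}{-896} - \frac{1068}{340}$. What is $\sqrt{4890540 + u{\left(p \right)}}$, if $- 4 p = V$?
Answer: $\frac{\sqrt{9262719110588689}}{43520} \approx 2211.5$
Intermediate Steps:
$V = - \frac{288617}{10880}$ ($V = 7 \left(\frac{581}{-896} - \frac{1068}{340}\right) = 7 \left(581 \left(- \frac{1}{896}\right) - \frac{267}{85}\right) = 7 \left(- \frac{83}{128} - \frac{267}{85}\right) = 7 \left(- \frac{41231}{10880}\right) = - \frac{288617}{10880} \approx -26.527$)
$p = \frac{288617}{43520}$ ($p = \left(- \frac{1}{4}\right) \left(- \frac{288617}{10880}\right) = \frac{288617}{43520} \approx 6.6318$)
$\sqrt{4890540 + u{\left(p \right)}} = \sqrt{4890540 + \left(\frac{288617}{43520}\right)^{2}} = \sqrt{4890540 + \frac{83299772689}{1893990400}} = \sqrt{\frac{9262719110588689}{1893990400}} = \frac{\sqrt{9262719110588689}}{43520}$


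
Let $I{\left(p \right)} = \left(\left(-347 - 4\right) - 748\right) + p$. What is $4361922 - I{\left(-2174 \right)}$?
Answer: $4365195$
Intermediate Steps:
$I{\left(p \right)} = -1099 + p$ ($I{\left(p \right)} = \left(\left(-347 - 4\right) - 748\right) + p = \left(-351 - 748\right) + p = -1099 + p$)
$4361922 - I{\left(-2174 \right)} = 4361922 - \left(-1099 - 2174\right) = 4361922 - -3273 = 4361922 + 3273 = 4365195$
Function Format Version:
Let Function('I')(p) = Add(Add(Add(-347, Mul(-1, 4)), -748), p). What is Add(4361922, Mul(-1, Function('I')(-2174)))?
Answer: 4365195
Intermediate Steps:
Function('I')(p) = Add(-1099, p) (Function('I')(p) = Add(Add(Add(-347, -4), -748), p) = Add(Add(-351, -748), p) = Add(-1099, p))
Add(4361922, Mul(-1, Function('I')(-2174))) = Add(4361922, Mul(-1, Add(-1099, -2174))) = Add(4361922, Mul(-1, -3273)) = Add(4361922, 3273) = 4365195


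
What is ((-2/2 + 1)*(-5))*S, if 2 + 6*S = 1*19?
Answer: 0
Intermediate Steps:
S = 17/6 (S = -⅓ + (1*19)/6 = -⅓ + (⅙)*19 = -⅓ + 19/6 = 17/6 ≈ 2.8333)
((-2/2 + 1)*(-5))*S = ((-2/2 + 1)*(-5))*(17/6) = ((-2*½ + 1)*(-5))*(17/6) = ((-1 + 1)*(-5))*(17/6) = (0*(-5))*(17/6) = 0*(17/6) = 0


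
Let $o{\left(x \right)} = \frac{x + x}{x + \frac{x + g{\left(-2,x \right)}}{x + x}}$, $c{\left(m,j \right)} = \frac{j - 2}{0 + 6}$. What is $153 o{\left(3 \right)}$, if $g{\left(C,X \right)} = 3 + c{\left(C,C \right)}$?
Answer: $\frac{8262}{35} \approx 236.06$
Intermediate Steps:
$c{\left(m,j \right)} = - \frac{1}{3} + \frac{j}{6}$ ($c{\left(m,j \right)} = \frac{-2 + j}{6} = \left(-2 + j\right) \frac{1}{6} = - \frac{1}{3} + \frac{j}{6}$)
$g{\left(C,X \right)} = \frac{8}{3} + \frac{C}{6}$ ($g{\left(C,X \right)} = 3 + \left(- \frac{1}{3} + \frac{C}{6}\right) = \frac{8}{3} + \frac{C}{6}$)
$o{\left(x \right)} = \frac{2 x}{x + \frac{\frac{7}{3} + x}{2 x}}$ ($o{\left(x \right)} = \frac{x + x}{x + \frac{x + \left(\frac{8}{3} + \frac{1}{6} \left(-2\right)\right)}{x + x}} = \frac{2 x}{x + \frac{x + \left(\frac{8}{3} - \frac{1}{3}\right)}{2 x}} = \frac{2 x}{x + \left(x + \frac{7}{3}\right) \frac{1}{2 x}} = \frac{2 x}{x + \left(\frac{7}{3} + x\right) \frac{1}{2 x}} = \frac{2 x}{x + \frac{\frac{7}{3} + x}{2 x}}$)
$153 o{\left(3 \right)} = 153 \frac{12 \cdot 3^{2}}{7 + 3 \cdot 3 + 6 \cdot 3^{2}} = 153 \cdot 12 \cdot 9 \frac{1}{7 + 9 + 6 \cdot 9} = 153 \cdot 12 \cdot 9 \frac{1}{7 + 9 + 54} = 153 \cdot 12 \cdot 9 \cdot \frac{1}{70} = 153 \cdot \frac{54}{35} = \frac{8262}{35}$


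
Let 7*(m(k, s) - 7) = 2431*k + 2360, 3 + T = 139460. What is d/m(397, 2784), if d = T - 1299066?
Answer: -737933/87956 ≈ -8.3898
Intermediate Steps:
T = 139457 (T = -3 + 139460 = 139457)
d = -1159609 (d = 139457 - 1299066 = -1159609)
m(k, s) = 2409/7 + 2431*k/7 (m(k, s) = 7 + (2431*k + 2360)/7 = 7 + (2360 + 2431*k)/7 = 7 + (2360/7 + 2431*k/7) = 2409/7 + 2431*k/7)
d/m(397, 2784) = -1159609/(2409/7 + (2431/7)*397) = -1159609/(2409/7 + 965107/7) = -1159609/967516/7 = -1159609*7/967516 = -737933/87956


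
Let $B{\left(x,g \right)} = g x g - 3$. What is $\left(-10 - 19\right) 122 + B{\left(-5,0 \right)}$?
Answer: $-3541$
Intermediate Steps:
$B{\left(x,g \right)} = -3 + x g^{2}$ ($B{\left(x,g \right)} = x g^{2} - 3 = -3 + x g^{2}$)
$\left(-10 - 19\right) 122 + B{\left(-5,0 \right)} = \left(-10 - 19\right) 122 - \left(3 + 5 \cdot 0^{2}\right) = \left(-10 - 19\right) 122 - 3 = \left(-29\right) 122 + \left(-3 + 0\right) = -3538 - 3 = -3541$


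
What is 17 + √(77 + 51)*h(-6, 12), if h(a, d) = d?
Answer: 17 + 96*√2 ≈ 152.76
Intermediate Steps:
17 + √(77 + 51)*h(-6, 12) = 17 + √(77 + 51)*12 = 17 + √128*12 = 17 + (8*√2)*12 = 17 + 96*√2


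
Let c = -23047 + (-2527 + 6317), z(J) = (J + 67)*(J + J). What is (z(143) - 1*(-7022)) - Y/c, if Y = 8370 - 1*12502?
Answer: 1291793942/19257 ≈ 67082.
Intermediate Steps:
z(J) = 2*J*(67 + J) (z(J) = (67 + J)*(2*J) = 2*J*(67 + J))
Y = -4132 (Y = 8370 - 12502 = -4132)
c = -19257 (c = -23047 + 3790 = -19257)
(z(143) - 1*(-7022)) - Y/c = (2*143*(67 + 143) - 1*(-7022)) - (-4132)/(-19257) = (2*143*210 + 7022) - (-4132)*(-1)/19257 = (60060 + 7022) - 1*4132/19257 = 67082 - 4132/19257 = 1291793942/19257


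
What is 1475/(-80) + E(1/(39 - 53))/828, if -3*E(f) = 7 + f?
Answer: -1282559/69552 ≈ -18.440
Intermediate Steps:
E(f) = -7/3 - f/3 (E(f) = -(7 + f)/3 = -7/3 - f/3)
1475/(-80) + E(1/(39 - 53))/828 = 1475/(-80) + (-7/3 - 1/(3*(39 - 53)))/828 = 1475*(-1/80) + (-7/3 - ⅓/(-14))*(1/828) = -295/16 + (-7/3 - ⅓*(-1/14))*(1/828) = -295/16 + (-7/3 + 1/42)*(1/828) = -295/16 - 97/42*1/828 = -295/16 - 97/34776 = -1282559/69552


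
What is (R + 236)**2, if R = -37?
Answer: 39601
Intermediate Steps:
(R + 236)**2 = (-37 + 236)**2 = 199**2 = 39601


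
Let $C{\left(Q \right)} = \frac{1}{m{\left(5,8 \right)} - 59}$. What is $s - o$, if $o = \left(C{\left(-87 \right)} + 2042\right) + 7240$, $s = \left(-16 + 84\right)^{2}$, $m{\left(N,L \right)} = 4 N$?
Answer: $- \frac{181661}{39} \approx -4658.0$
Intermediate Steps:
$C{\left(Q \right)} = - \frac{1}{39}$ ($C{\left(Q \right)} = \frac{1}{4 \cdot 5 - 59} = \frac{1}{20 - 59} = \frac{1}{-39} = - \frac{1}{39}$)
$s = 4624$ ($s = 68^{2} = 4624$)
$o = \frac{361997}{39}$ ($o = \left(- \frac{1}{39} + 2042\right) + 7240 = \frac{79637}{39} + 7240 = \frac{361997}{39} \approx 9282.0$)
$s - o = 4624 - \frac{361997}{39} = - \frac{181661}{39}$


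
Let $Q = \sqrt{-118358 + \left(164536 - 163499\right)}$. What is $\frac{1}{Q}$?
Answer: $- \frac{i \sqrt{117321}}{117321} \approx - 0.0029195 i$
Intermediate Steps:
$Q = i \sqrt{117321}$ ($Q = \sqrt{-118358 + 1037} = \sqrt{-117321} = i \sqrt{117321} \approx 342.52 i$)
$\frac{1}{Q} = \frac{1}{i \sqrt{117321}} = - \frac{i \sqrt{117321}}{117321}$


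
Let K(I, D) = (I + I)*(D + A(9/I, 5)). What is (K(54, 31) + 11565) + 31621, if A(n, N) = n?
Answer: 46552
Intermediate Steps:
K(I, D) = 2*I*(D + 9/I) (K(I, D) = (I + I)*(D + 9/I) = (2*I)*(D + 9/I) = 2*I*(D + 9/I))
(K(54, 31) + 11565) + 31621 = ((18 + 2*31*54) + 11565) + 31621 = ((18 + 3348) + 11565) + 31621 = (3366 + 11565) + 31621 = 14931 + 31621 = 46552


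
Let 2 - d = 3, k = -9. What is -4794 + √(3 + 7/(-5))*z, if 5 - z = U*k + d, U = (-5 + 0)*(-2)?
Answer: -4794 + 192*√10/5 ≈ -4672.6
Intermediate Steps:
d = -1 (d = 2 - 1*3 = 2 - 3 = -1)
U = 10 (U = -5*(-2) = 10)
z = 96 (z = 5 - (10*(-9) - 1) = 5 - (-90 - 1) = 5 - 1*(-91) = 5 + 91 = 96)
-4794 + √(3 + 7/(-5))*z = -4794 + √(3 + 7/(-5))*96 = -4794 + √(3 + 7*(-⅕))*96 = -4794 + √(3 - 7/5)*96 = -4794 + √(8/5)*96 = -4794 + (2*√10/5)*96 = -4794 + 192*√10/5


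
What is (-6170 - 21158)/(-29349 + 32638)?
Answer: -27328/3289 ≈ -8.3089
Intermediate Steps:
(-6170 - 21158)/(-29349 + 32638) = -27328/3289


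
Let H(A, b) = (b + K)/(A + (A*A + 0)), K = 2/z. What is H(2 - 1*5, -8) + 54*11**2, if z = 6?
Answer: 117589/18 ≈ 6532.7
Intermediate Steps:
K = 1/3 (K = 2/6 = 2*(1/6) = 1/3 ≈ 0.33333)
H(A, b) = (1/3 + b)/(A + A**2) (H(A, b) = (b + 1/3)/(A + (A*A + 0)) = (1/3 + b)/(A + (A**2 + 0)) = (1/3 + b)/(A + A**2))
H(2 - 1*5, -8) + 54*11**2 = (1/3 - 8)/((2 - 1*5)*(1 + (2 - 1*5))) + 54*11**2 = -23/3/((2 - 5)*(1 + (2 - 5))) + 54*121 = -23/3/(-3*(1 - 3)) + 6534 = -1/3*(-23/3)/(-2) + 6534 = -1/3*(-1/2)*(-23/3) + 6534 = -23/18 + 6534 = 117589/18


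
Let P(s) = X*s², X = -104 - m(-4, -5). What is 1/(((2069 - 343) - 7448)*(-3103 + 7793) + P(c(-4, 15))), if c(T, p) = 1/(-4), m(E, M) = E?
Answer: -4/107344745 ≈ -3.7263e-8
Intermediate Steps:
c(T, p) = -¼
X = -100 (X = -104 - 1*(-4) = -104 + 4 = -100)
P(s) = -100*s²
1/(((2069 - 343) - 7448)*(-3103 + 7793) + P(c(-4, 15))) = 1/(((2069 - 343) - 7448)*(-3103 + 7793) - 100*(-¼)²) = 1/((1726 - 7448)*4690 - 100*1/16) = 1/(-5722*4690 - 25/4) = 1/(-26836180 - 25/4) = 1/(-107344745/4) = -4/107344745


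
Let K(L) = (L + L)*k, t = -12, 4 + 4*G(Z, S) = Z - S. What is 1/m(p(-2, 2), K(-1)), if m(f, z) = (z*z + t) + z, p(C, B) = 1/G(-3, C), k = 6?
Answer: 1/120 ≈ 0.0083333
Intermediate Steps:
G(Z, S) = -1 - S/4 + Z/4 (G(Z, S) = -1 + (Z - S)/4 = -1 + (-S/4 + Z/4) = -1 - S/4 + Z/4)
p(C, B) = 1/(-7/4 - C/4) (p(C, B) = 1/(-1 - C/4 + (¼)*(-3)) = 1/(-1 - C/4 - ¾) = 1/(-7/4 - C/4))
K(L) = 12*L (K(L) = (L + L)*6 = (2*L)*6 = 12*L)
m(f, z) = -12 + z + z² (m(f, z) = (z*z - 12) + z = (z² - 12) + z = (-12 + z²) + z = -12 + z + z²)
1/m(p(-2, 2), K(-1)) = 1/(-12 + 12*(-1) + (12*(-1))²) = 1/(-12 - 12 + (-12)²) = 1/(-12 - 12 + 144) = 1/120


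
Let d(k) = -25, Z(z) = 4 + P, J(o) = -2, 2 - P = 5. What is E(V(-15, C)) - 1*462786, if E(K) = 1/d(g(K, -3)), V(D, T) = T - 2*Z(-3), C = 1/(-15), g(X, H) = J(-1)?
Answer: -11569651/25 ≈ -4.6279e+5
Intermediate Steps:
P = -3 (P = 2 - 1*5 = 2 - 5 = -3)
g(X, H) = -2
C = -1/15 ≈ -0.066667
Z(z) = 1 (Z(z) = 4 - 3 = 1)
V(D, T) = -2 + T (V(D, T) = T - 2*1 = T - 2 = -2 + T)
E(K) = -1/25 (E(K) = 1/(-25) = -1/25)
E(V(-15, C)) - 1*462786 = -1/25 - 1*462786 = -1/25 - 462786 = -11569651/25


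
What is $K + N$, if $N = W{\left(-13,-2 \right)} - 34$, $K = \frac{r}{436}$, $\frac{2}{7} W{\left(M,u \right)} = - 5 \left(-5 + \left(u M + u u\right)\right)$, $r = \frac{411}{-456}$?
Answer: $- \frac{31247385}{66272} \approx -471.5$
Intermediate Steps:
$r = - \frac{137}{152}$ ($r = 411 \left(- \frac{1}{456}\right) = - \frac{137}{152} \approx -0.90132$)
$W{\left(M,u \right)} = \frac{175}{2} - \frac{35 u^{2}}{2} - \frac{35 M u}{2}$ ($W{\left(M,u \right)} = \frac{7 \left(- 5 \left(-5 + \left(u M + u u\right)\right)\right)}{2} = \frac{7 \left(- 5 \left(-5 + \left(M u + u^{2}\right)\right)\right)}{2} = \frac{7 \left(- 5 \left(-5 + \left(u^{2} + M u\right)\right)\right)}{2} = \frac{7 \left(- 5 \left(-5 + u^{2} + M u\right)\right)}{2} = \frac{7 \left(25 - 5 u^{2} - 5 M u\right)}{2} = \frac{175}{2} - \frac{35 u^{2}}{2} - \frac{35 M u}{2}$)
$K = - \frac{137}{66272}$ ($K = - \frac{137}{152 \cdot 436} = \left(- \frac{137}{152}\right) \frac{1}{436} = - \frac{137}{66272} \approx -0.0020672$)
$N = - \frac{943}{2}$ ($N = \left(\frac{175}{2} - \frac{35 \left(-2\right)^{2}}{2} - \left(- \frac{455}{2}\right) \left(-2\right)\right) - 34 = \left(\frac{175}{2} - 70 - 455\right) - 34 = - \frac{875}{2} - 34 = - \frac{943}{2} \approx -471.5$)
$K + N = - \frac{137}{66272} - \frac{943}{2} = - \frac{31247385}{66272}$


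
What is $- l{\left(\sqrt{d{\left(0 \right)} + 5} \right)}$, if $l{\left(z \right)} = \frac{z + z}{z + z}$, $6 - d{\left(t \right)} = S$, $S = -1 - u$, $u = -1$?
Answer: $-1$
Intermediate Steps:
$S = 0$ ($S = -1 - -1 = -1 + 1 = 0$)
$d{\left(t \right)} = 6$ ($d{\left(t \right)} = 6 - 0 = 6 + 0 = 6$)
$l{\left(z \right)} = 1$ ($l{\left(z \right)} = \frac{2 z}{2 z} = 2 z \frac{1}{2 z} = 1$)
$- l{\left(\sqrt{d{\left(0 \right)} + 5} \right)} = \left(-1\right) 1 = -1$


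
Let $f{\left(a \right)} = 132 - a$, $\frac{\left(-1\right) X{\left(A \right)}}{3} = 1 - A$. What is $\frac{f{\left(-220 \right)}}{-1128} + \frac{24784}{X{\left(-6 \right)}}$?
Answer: $- \frac{1165156}{987} \approx -1180.5$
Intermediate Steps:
$X{\left(A \right)} = -3 + 3 A$ ($X{\left(A \right)} = - 3 \left(1 - A\right) = -3 + 3 A$)
$\frac{f{\left(-220 \right)}}{-1128} + \frac{24784}{X{\left(-6 \right)}} = \frac{132 - -220}{-1128} + \frac{24784}{-3 + 3 \left(-6\right)} = \left(132 + 220\right) \left(- \frac{1}{1128}\right) + \frac{24784}{-3 - 18} = 352 \left(- \frac{1}{1128}\right) + \frac{24784}{-21} = - \frac{44}{141} + 24784 \left(- \frac{1}{21}\right) = - \frac{44}{141} - \frac{24784}{21} = - \frac{1165156}{987}$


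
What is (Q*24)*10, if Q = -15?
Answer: -3600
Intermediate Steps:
(Q*24)*10 = -15*24*10 = -360*10 = -3600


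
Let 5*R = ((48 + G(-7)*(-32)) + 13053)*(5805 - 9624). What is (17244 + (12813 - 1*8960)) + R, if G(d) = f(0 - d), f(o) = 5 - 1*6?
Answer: -50049442/5 ≈ -1.0010e+7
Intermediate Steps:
f(o) = -1 (f(o) = 5 - 6 = -1)
G(d) = -1
R = -50154927/5 (R = (((48 - 1*(-32)) + 13053)*(5805 - 9624))/5 = (((48 + 32) + 13053)*(-3819))/5 = ((80 + 13053)*(-3819))/5 = (13133*(-3819))/5 = (1/5)*(-50154927) = -50154927/5 ≈ -1.0031e+7)
(17244 + (12813 - 1*8960)) + R = (17244 + (12813 - 1*8960)) - 50154927/5 = (17244 + (12813 - 8960)) - 50154927/5 = (17244 + 3853) - 50154927/5 = 21097 - 50154927/5 = -50049442/5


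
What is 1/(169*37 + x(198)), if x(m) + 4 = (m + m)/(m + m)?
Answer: 1/6250 ≈ 0.00016000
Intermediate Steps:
x(m) = -3 (x(m) = -4 + (m + m)/(m + m) = -4 + (2*m)/((2*m)) = -4 + (2*m)*(1/(2*m)) = -4 + 1 = -3)
1/(169*37 + x(198)) = 1/(169*37 - 3) = 1/(6253 - 3) = 1/6250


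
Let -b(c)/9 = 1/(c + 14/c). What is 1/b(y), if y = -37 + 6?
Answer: 325/93 ≈ 3.4946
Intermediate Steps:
y = -31
b(c) = -9/(c + 14/c)
1/b(y) = 1/(-9*(-31)/(14 + (-31)²)) = 1/(-9*(-31)/(14 + 961)) = 1/(-9*(-31)/975) = 1/(-9*(-31)*1/975) = 1/(93/325) = 325/93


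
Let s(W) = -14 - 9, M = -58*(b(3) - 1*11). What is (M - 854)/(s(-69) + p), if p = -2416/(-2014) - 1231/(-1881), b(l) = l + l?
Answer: 14056713/527026 ≈ 26.672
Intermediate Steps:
b(l) = 2*l
M = 290 (M = -58*(2*3 - 1*11) = -58*(6 - 11) = -58*(-5) = 290)
s(W) = -23
p = 184835/99693 (p = -2416*(-1/2014) - 1231*(-1/1881) = 1208/1007 + 1231/1881 = 184835/99693 ≈ 1.8540)
(M - 854)/(s(-69) + p) = (290 - 854)/(-23 + 184835/99693) = -564/(-2108104/99693) = -564*(-99693/2108104) = 14056713/527026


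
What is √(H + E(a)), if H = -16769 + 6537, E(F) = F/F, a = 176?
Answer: I*√10231 ≈ 101.15*I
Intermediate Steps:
E(F) = 1
H = -10232
√(H + E(a)) = √(-10232 + 1) = √(-10231) = I*√10231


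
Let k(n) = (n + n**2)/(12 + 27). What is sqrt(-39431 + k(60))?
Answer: I*sqrt(6647979)/13 ≈ 198.34*I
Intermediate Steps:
k(n) = n/39 + n**2/39 (k(n) = (n + n**2)/39 = (n + n**2)*(1/39) = n/39 + n**2/39)
sqrt(-39431 + k(60)) = sqrt(-39431 + (1/39)*60*(1 + 60)) = sqrt(-39431 + (1/39)*60*61) = sqrt(-39431 + 1220/13) = sqrt(-511383/13) = I*sqrt(6647979)/13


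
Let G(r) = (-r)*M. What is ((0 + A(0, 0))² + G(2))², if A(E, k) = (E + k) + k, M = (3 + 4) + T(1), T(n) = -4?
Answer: 36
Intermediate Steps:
M = 3 (M = (3 + 4) - 4 = 7 - 4 = 3)
A(E, k) = E + 2*k
G(r) = -3*r (G(r) = -r*3 = -3*r)
((0 + A(0, 0))² + G(2))² = ((0 + (0 + 2*0))² - 3*2)² = ((0 + (0 + 0))² - 6)² = ((0 + 0)² - 6)² = (0² - 6)² = (0 - 6)² = (-6)² = 36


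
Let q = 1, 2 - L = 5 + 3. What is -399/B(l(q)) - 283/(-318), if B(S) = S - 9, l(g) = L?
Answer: 43709/1590 ≈ 27.490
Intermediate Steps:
L = -6 (L = 2 - (5 + 3) = 2 - 1*8 = 2 - 8 = -6)
l(g) = -6
B(S) = -9 + S
-399/B(l(q)) - 283/(-318) = -399/(-9 - 6) - 283/(-318) = -399/(-15) - 283*(-1/318) = -399*(-1/15) + 283/318 = 133/5 + 283/318 = 43709/1590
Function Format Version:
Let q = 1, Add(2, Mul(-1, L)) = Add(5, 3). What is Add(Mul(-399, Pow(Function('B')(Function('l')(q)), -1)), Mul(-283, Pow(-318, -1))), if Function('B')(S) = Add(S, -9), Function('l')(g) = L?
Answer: Rational(43709, 1590) ≈ 27.490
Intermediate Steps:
L = -6 (L = Add(2, Mul(-1, Add(5, 3))) = Add(2, Mul(-1, 8)) = Add(2, -8) = -6)
Function('l')(g) = -6
Function('B')(S) = Add(-9, S)
Add(Mul(-399, Pow(Function('B')(Function('l')(q)), -1)), Mul(-283, Pow(-318, -1))) = Add(Mul(-399, Pow(Add(-9, -6), -1)), Mul(-283, Pow(-318, -1))) = Add(Mul(-399, Pow(-15, -1)), Mul(-283, Rational(-1, 318))) = Add(Mul(-399, Rational(-1, 15)), Rational(283, 318)) = Add(Rational(133, 5), Rational(283, 318)) = Rational(43709, 1590)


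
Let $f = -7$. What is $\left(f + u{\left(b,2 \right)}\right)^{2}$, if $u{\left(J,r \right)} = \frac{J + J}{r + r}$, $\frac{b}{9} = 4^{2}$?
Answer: $4225$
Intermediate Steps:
$b = 144$ ($b = 9 \cdot 4^{2} = 9 \cdot 16 = 144$)
$u{\left(J,r \right)} = \frac{J}{r}$ ($u{\left(J,r \right)} = \frac{2 J}{2 r} = 2 J \frac{1}{2 r} = \frac{J}{r}$)
$\left(f + u{\left(b,2 \right)}\right)^{2} = \left(-7 + \frac{144}{2}\right)^{2} = \left(-7 + 144 \cdot \frac{1}{2}\right)^{2} = \left(-7 + 72\right)^{2} = 65^{2} = 4225$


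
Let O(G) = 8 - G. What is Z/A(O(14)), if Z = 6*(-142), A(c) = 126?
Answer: -142/21 ≈ -6.7619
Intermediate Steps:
Z = -852
Z/A(O(14)) = -852/126 = -852*1/126 = -142/21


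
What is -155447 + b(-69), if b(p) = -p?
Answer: -155378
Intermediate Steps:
-155447 + b(-69) = -155447 - 1*(-69) = -155447 + 69 = -155378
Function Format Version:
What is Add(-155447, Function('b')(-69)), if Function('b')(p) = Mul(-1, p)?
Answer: -155378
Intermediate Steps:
Add(-155447, Function('b')(-69)) = Add(-155447, Mul(-1, -69)) = Add(-155447, 69) = -155378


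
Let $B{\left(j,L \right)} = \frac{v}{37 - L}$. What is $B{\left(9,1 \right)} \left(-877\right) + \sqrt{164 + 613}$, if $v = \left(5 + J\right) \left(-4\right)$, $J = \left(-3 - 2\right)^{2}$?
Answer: $\frac{8770}{3} + \sqrt{777} \approx 2951.2$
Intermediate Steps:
$J = 25$ ($J = \left(-5\right)^{2} = 25$)
$v = -120$ ($v = \left(5 + 25\right) \left(-4\right) = 30 \left(-4\right) = -120$)
$B{\left(j,L \right)} = - \frac{120}{37 - L}$
$B{\left(9,1 \right)} \left(-877\right) + \sqrt{164 + 613} = \frac{120}{-37 + 1} \left(-877\right) + \sqrt{164 + 613} = \frac{120}{-36} \left(-877\right) + \sqrt{777} = 120 \left(- \frac{1}{36}\right) \left(-877\right) + \sqrt{777} = \left(- \frac{10}{3}\right) \left(-877\right) + \sqrt{777} = \frac{8770}{3} + \sqrt{777}$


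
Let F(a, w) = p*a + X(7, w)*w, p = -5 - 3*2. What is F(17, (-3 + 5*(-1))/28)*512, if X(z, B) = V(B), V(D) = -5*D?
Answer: -4701696/49 ≈ -95953.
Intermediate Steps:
X(z, B) = -5*B
p = -11 (p = -5 - 6 = -11)
F(a, w) = -11*a - 5*w² (F(a, w) = -11*a + (-5*w)*w = -11*a - 5*w²)
F(17, (-3 + 5*(-1))/28)*512 = (-11*17 - 5*(-3 + 5*(-1))²/784)*512 = (-187 - 5*(-3 - 5)²/784)*512 = (-187 - 5*(-8*1/28)²)*512 = (-187 - 5*(-2/7)²)*512 = (-187 - 5*4/49)*512 = (-187 - 20/49)*512 = -9183/49*512 = -4701696/49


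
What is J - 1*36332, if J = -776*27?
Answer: -57284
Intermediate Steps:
J = -20952
J - 1*36332 = -20952 - 1*36332 = -20952 - 36332 = -57284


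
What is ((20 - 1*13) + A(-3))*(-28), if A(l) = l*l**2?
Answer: 560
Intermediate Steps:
A(l) = l**3
((20 - 1*13) + A(-3))*(-28) = ((20 - 1*13) + (-3)**3)*(-28) = ((20 - 13) - 27)*(-28) = (7 - 27)*(-28) = -20*(-28) = 560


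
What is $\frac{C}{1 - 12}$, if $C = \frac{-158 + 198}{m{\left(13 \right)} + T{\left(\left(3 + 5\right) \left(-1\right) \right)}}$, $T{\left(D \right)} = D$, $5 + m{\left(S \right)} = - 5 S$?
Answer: $\frac{20}{429} \approx 0.04662$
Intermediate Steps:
$m{\left(S \right)} = -5 - 5 S$
$C = - \frac{20}{39}$ ($C = \frac{-158 + 198}{\left(-5 - 65\right) + \left(3 + 5\right) \left(-1\right)} = \frac{40}{\left(-5 - 65\right) + 8 \left(-1\right)} = \frac{40}{-70 - 8} = \frac{40}{-78} = 40 \left(- \frac{1}{78}\right) = - \frac{20}{39} \approx -0.51282$)
$\frac{C}{1 - 12} = \frac{1}{1 - 12} \left(- \frac{20}{39}\right) = \frac{1}{-11} \left(- \frac{20}{39}\right) = \left(- \frac{1}{11}\right) \left(- \frac{20}{39}\right) = \frac{20}{429}$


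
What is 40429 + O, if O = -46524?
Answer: -6095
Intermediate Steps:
40429 + O = 40429 - 46524 = -6095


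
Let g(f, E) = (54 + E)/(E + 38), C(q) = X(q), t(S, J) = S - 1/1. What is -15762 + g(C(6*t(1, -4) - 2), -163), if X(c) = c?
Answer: -1970141/125 ≈ -15761.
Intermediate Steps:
t(S, J) = -1 + S (t(S, J) = S - 1*1 = S - 1 = -1 + S)
C(q) = q
g(f, E) = (54 + E)/(38 + E)
-15762 + g(C(6*t(1, -4) - 2), -163) = -15762 + (54 - 163)/(38 - 163) = -15762 - 109/(-125) = -15762 - 1/125*(-109) = -15762 + 109/125 = -1970141/125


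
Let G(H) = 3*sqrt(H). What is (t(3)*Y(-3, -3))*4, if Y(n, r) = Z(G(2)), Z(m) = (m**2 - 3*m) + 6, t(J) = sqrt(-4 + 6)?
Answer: -72 + 96*sqrt(2) ≈ 63.765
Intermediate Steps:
t(J) = sqrt(2)
Z(m) = 6 + m**2 - 3*m
Y(n, r) = 24 - 9*sqrt(2) (Y(n, r) = 6 + (3*sqrt(2))**2 - 9*sqrt(2) = 6 + 18 - 9*sqrt(2) = 24 - 9*sqrt(2))
(t(3)*Y(-3, -3))*4 = (sqrt(2)*(24 - 9*sqrt(2)))*4 = 4*sqrt(2)*(24 - 9*sqrt(2))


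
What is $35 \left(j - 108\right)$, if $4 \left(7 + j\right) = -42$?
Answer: $- \frac{8785}{2} \approx -4392.5$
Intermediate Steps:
$j = - \frac{35}{2}$ ($j = -7 + \frac{1}{4} \left(-42\right) = -7 - \frac{21}{2} = - \frac{35}{2} \approx -17.5$)
$35 \left(j - 108\right) = 35 \left(- \frac{35}{2} - 108\right) = 35 \left(- \frac{251}{2}\right) = - \frac{8785}{2}$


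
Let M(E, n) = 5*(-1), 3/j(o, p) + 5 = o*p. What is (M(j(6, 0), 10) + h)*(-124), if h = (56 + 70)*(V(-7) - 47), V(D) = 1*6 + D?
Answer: 750572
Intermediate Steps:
j(o, p) = 3/(-5 + o*p)
M(E, n) = -5
V(D) = 6 + D
h = -6048 (h = (56 + 70)*((6 - 7) - 47) = 126*(-1 - 47) = 126*(-48) = -6048)
(M(j(6, 0), 10) + h)*(-124) = (-5 - 6048)*(-124) = -6053*(-124) = 750572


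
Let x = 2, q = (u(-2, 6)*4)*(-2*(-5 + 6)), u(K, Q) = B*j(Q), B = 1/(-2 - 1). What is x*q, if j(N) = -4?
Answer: -64/3 ≈ -21.333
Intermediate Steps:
B = -⅓ (B = 1/(-3) = -⅓ ≈ -0.33333)
u(K, Q) = 4/3 (u(K, Q) = -⅓*(-4) = 4/3)
q = -32/3 (q = ((4/3)*4)*(-2*(-5 + 6)) = 16*(-2*1)/3 = (16/3)*(-2) = -32/3 ≈ -10.667)
x*q = 2*(-32/3) = -64/3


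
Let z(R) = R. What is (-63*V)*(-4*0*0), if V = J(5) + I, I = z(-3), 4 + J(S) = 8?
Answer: 0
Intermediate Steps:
J(S) = 4 (J(S) = -4 + 8 = 4)
I = -3
V = 1 (V = 4 - 3 = 1)
(-63*V)*(-4*0*0) = (-63*1)*(-4*0*0) = -63*(-1*0)*0 = -0*0 = -63*0 = 0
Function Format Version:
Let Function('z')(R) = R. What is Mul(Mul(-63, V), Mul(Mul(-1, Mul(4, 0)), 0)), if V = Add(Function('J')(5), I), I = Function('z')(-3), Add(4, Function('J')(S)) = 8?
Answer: 0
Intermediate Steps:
Function('J')(S) = 4 (Function('J')(S) = Add(-4, 8) = 4)
I = -3
V = 1 (V = Add(4, -3) = 1)
Mul(Mul(-63, V), Mul(Mul(-1, Mul(4, 0)), 0)) = Mul(Mul(-63, 1), Mul(Mul(-1, Mul(4, 0)), 0)) = Mul(-63, Mul(Mul(-1, 0), 0)) = Mul(-63, Mul(0, 0)) = Mul(-63, 0) = 0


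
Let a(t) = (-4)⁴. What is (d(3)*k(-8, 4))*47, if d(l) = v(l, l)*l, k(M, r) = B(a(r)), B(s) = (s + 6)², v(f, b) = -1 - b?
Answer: -38715216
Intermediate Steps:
a(t) = 256
B(s) = (6 + s)²
k(M, r) = 68644 (k(M, r) = (6 + 256)² = 262² = 68644)
d(l) = l*(-1 - l) (d(l) = (-1 - l)*l = l*(-1 - l))
(d(3)*k(-8, 4))*47 = (-1*3*(1 + 3)*68644)*47 = (-1*3*4*68644)*47 = -12*68644*47 = -823728*47 = -38715216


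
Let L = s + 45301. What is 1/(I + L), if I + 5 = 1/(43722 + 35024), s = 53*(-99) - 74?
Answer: 78746/3147871351 ≈ 2.5016e-5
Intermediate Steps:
s = -5321 (s = -5247 - 74 = -5321)
I = -393729/78746 (I = -5 + 1/(43722 + 35024) = -5 + 1/78746 = -393729/78746 ≈ -5.0000)
L = 39980 (L = -5321 + 45301 = 39980)
1/(I + L) = 1/(-393729/78746 + 39980) = 1/(3147871351/78746) = 78746/3147871351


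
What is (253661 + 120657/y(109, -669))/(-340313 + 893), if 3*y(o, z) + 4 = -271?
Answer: -17348701/23335125 ≈ -0.74346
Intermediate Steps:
y(o, z) = -275/3 (y(o, z) = -4/3 + (⅓)*(-271) = -4/3 - 271/3 = -275/3)
(253661 + 120657/y(109, -669))/(-340313 + 893) = (253661 + 120657/(-275/3))/(-340313 + 893) = (253661 + 120657*(-3/275))/(-339420) = (253661 - 361971/275)*(-1/339420) = (69394804/275)*(-1/339420) = -17348701/23335125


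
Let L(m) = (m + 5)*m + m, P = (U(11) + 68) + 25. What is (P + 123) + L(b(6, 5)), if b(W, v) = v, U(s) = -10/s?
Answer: 2971/11 ≈ 270.09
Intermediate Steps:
P = 1013/11 (P = (-10/11 + 68) + 25 = 738/11 + 25 = 1013/11 ≈ 92.091)
L(m) = m + m*(5 + m) (L(m) = (5 + m)*m + m = m*(5 + m) + m = m + m*(5 + m))
(P + 123) + L(b(6, 5)) = (1013/11 + 123) + 5*(6 + 5) = 2366/11 + 5*11 = 2366/11 + 55 = 2971/11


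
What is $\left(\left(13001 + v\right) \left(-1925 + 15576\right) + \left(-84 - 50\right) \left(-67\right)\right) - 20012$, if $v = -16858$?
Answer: $-52662941$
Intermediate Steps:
$\left(\left(13001 + v\right) \left(-1925 + 15576\right) + \left(-84 - 50\right) \left(-67\right)\right) - 20012 = \left(\left(13001 - 16858\right) \left(-1925 + 15576\right) + \left(-84 - 50\right) \left(-67\right)\right) - 20012 = \left(\left(-3857\right) 13651 - -8978\right) - 20012 = \left(-52651907 + 8978\right) - 20012 = -52642929 - 20012 = -52662941$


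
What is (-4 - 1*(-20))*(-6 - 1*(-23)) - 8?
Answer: 264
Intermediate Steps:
(-4 - 1*(-20))*(-6 - 1*(-23)) - 8 = (-4 + 20)*(-6 + 23) - 8 = 16*17 - 8 = 272 - 8 = 264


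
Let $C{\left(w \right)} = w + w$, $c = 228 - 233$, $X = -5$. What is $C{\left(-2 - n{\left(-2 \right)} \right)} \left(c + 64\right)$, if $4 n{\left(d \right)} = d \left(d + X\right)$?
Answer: $-649$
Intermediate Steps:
$c = -5$
$n{\left(d \right)} = \frac{d \left(-5 + d\right)}{4}$ ($n{\left(d \right)} = \frac{d \left(d - 5\right)}{4} = \frac{d \left(-5 + d\right)}{4}$)
$C{\left(w \right)} = 2 w$
$C{\left(-2 - n{\left(-2 \right)} \right)} \left(c + 64\right) = 2 \left(-2 - \frac{1}{4} \left(-2\right) \left(-5 - 2\right)\right) \left(-5 + 64\right) = 2 \left(-2 - \frac{1}{4} \left(-2\right) \left(-7\right)\right) 59 = 2 \left(-2 - \frac{7}{2}\right) 59 = 2 \left(- \frac{11}{2}\right) 59 = \left(-11\right) 59 = -649$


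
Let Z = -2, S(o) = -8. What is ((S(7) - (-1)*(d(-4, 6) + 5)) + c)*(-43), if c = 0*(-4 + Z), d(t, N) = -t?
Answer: -43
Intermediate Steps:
c = 0 (c = 0*(-4 - 2) = 0*(-6) = 0)
((S(7) - (-1)*(d(-4, 6) + 5)) + c)*(-43) = ((-8 - (-1)*(-1*(-4) + 5)) + 0)*(-43) = ((-8 - (-1)*(4 + 5)) + 0)*(-43) = ((-8 - (-1)*9) + 0)*(-43) = ((-8 - 1*(-9)) + 0)*(-43) = ((-8 + 9) + 0)*(-43) = (1 + 0)*(-43) = 1*(-43) = -43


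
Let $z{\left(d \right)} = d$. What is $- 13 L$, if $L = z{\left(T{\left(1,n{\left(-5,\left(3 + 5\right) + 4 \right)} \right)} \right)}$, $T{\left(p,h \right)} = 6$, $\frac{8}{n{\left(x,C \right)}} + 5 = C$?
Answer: $-78$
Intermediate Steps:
$n{\left(x,C \right)} = \frac{8}{-5 + C}$
$L = 6$
$- 13 L = \left(-13\right) 6 = -78$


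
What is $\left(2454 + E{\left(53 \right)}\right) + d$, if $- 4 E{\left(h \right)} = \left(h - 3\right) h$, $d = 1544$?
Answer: $\frac{6671}{2} \approx 3335.5$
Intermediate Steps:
$E{\left(h \right)} = - \frac{h \left(-3 + h\right)}{4}$ ($E{\left(h \right)} = - \frac{\left(h - 3\right) h}{4} = - \frac{\left(-3 + h\right) h}{4} = - \frac{h \left(-3 + h\right)}{4}$)
$\left(2454 + E{\left(53 \right)}\right) + d = \left(2454 + \frac{1}{4} \cdot 53 \left(3 - 53\right)\right) + 1544 = \left(2454 + \frac{1}{4} \cdot 53 \left(-50\right)\right) + 1544 = \left(2454 - \frac{1325}{2}\right) + 1544 = \frac{3583}{2} + 1544 = \frac{6671}{2}$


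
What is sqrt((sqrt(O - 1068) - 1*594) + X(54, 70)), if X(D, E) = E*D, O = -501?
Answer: sqrt(3186 + I*sqrt(1569)) ≈ 56.446 + 0.3509*I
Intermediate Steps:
X(D, E) = D*E
sqrt((sqrt(O - 1068) - 1*594) + X(54, 70)) = sqrt((sqrt(-501 - 1068) - 1*594) + 54*70) = sqrt((sqrt(-1569) - 594) + 3780) = sqrt((I*sqrt(1569) - 594) + 3780) = sqrt((-594 + I*sqrt(1569)) + 3780) = sqrt(3186 + I*sqrt(1569))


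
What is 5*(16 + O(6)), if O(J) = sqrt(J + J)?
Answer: 80 + 10*sqrt(3) ≈ 97.321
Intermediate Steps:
O(J) = sqrt(2)*sqrt(J) (O(J) = sqrt(2*J) = sqrt(2)*sqrt(J))
5*(16 + O(6)) = 5*(16 + sqrt(2)*sqrt(6)) = 5*(16 + 2*sqrt(3)) = 80 + 10*sqrt(3)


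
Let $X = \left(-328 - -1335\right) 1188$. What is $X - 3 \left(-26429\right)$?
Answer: $1275603$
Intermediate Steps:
$X = 1196316$ ($X = \left(-328 + 1335\right) 1188 = 1007 \cdot 1188 = 1196316$)
$X - 3 \left(-26429\right) = 1196316 - 3 \left(-26429\right) = 1196316 - -79287 = 1196316 + 79287 = 1275603$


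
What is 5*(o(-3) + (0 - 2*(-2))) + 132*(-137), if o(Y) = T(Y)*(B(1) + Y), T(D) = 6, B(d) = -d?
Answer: -18184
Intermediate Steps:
o(Y) = -6 + 6*Y (o(Y) = 6*(-1*1 + Y) = 6*(-1 + Y) = -6 + 6*Y)
5*(o(-3) + (0 - 2*(-2))) + 132*(-137) = 5*((-6 + 6*(-3)) + (0 - 2*(-2))) + 132*(-137) = 5*((-6 - 18) + (0 + 4)) - 18084 = 5*(-24 + 4) - 18084 = 5*(-20) - 18084 = -100 - 18084 = -18184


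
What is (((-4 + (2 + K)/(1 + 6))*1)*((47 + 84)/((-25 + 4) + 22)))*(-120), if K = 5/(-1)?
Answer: 487320/7 ≈ 69617.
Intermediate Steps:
K = -5 (K = 5*(-1) = -5)
(((-4 + (2 + K)/(1 + 6))*1)*((47 + 84)/((-25 + 4) + 22)))*(-120) = (((-4 + (2 - 5)/(1 + 6))*1)*((47 + 84)/((-25 + 4) + 22)))*(-120) = (((-4 - 3/7)*1)*(131/(-21 + 22)))*(-120) = (((-4 - 3*1/7)*1)*(131/1))*(-120) = (((-4 - 3/7)*1)*(131*1))*(-120) = (-31/7*1*131)*(-120) = -31/7*131*(-120) = -4061/7*(-120) = 487320/7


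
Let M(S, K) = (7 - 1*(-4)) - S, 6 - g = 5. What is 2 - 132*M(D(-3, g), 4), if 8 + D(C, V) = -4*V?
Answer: -3034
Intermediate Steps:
g = 1 (g = 6 - 1*5 = 6 - 5 = 1)
D(C, V) = -8 - 4*V
M(S, K) = 11 - S (M(S, K) = (7 + 4) - S = 11 - S)
2 - 132*M(D(-3, g), 4) = 2 - 132*(11 - (-8 - 4*1)) = 2 - 132*(11 - (-8 - 4)) = 2 - 132*(11 - 1*(-12)) = 2 - 132*(11 + 12) = 2 - 132*23 = 2 - 3036 = -3034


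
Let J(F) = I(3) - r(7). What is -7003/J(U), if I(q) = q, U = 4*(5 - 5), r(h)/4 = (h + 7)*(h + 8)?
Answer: 7003/837 ≈ 8.3668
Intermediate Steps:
r(h) = 4*(7 + h)*(8 + h) (r(h) = 4*((h + 7)*(h + 8)) = 4*((7 + h)*(8 + h)) = 4*(7 + h)*(8 + h))
U = 0 (U = 4*0 = 0)
J(F) = -837 (J(F) = 3 - (224 + 4*7² + 60*7) = 3 - (224 + 4*49 + 420) = 3 - (224 + 196 + 420) = 3 - 1*840 = 3 - 840 = -837)
-7003/J(U) = -7003/(-837) = -7003*(-1/837) = 7003/837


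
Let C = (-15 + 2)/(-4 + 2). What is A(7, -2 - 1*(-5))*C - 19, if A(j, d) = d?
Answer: ½ ≈ 0.50000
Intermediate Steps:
C = 13/2 (C = -13/(-2) = -13*(-½) = 13/2 ≈ 6.5000)
A(7, -2 - 1*(-5))*C - 19 = (-2 - 1*(-5))*(13/2) - 19 = (-2 + 5)*(13/2) - 19 = 3*(13/2) - 19 = 39/2 - 19 = ½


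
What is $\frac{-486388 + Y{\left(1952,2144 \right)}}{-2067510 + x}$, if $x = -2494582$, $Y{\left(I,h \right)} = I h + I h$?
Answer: $- \frac{1970947}{1140523} \approx -1.7281$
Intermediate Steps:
$Y{\left(I,h \right)} = 2 I h$
$\frac{-486388 + Y{\left(1952,2144 \right)}}{-2067510 + x} = \frac{-486388 + 2 \cdot 1952 \cdot 2144}{-2067510 - 2494582} = \frac{-486388 + 8370176}{-4562092} = 7883788 \left(- \frac{1}{4562092}\right) = - \frac{1970947}{1140523}$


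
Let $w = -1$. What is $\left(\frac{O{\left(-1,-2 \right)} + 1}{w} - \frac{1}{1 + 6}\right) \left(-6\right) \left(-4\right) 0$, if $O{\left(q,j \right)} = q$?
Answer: $0$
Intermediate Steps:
$\left(\frac{O{\left(-1,-2 \right)} + 1}{w} - \frac{1}{1 + 6}\right) \left(-6\right) \left(-4\right) 0 = \left(\frac{-1 + 1}{-1} - \frac{1}{1 + 6}\right) \left(-6\right) \left(-4\right) 0 = \left(0 \left(-1\right) - \frac{1}{7}\right) 24 \cdot 0 = \left(0 - \frac{1}{7}\right) 0 = \left(- \frac{1}{7}\right) 0 = 0$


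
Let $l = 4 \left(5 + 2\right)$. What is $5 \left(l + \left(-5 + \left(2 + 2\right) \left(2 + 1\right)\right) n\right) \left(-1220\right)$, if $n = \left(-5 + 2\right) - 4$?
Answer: $128100$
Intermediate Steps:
$n = -7$ ($n = -3 - 4 = -7$)
$l = 28$ ($l = 4 \cdot 7 = 28$)
$5 \left(l + \left(-5 + \left(2 + 2\right) \left(2 + 1\right)\right) n\right) \left(-1220\right) = 5 \left(28 + \left(-5 + \left(2 + 2\right) \left(2 + 1\right)\right) \left(-7\right)\right) \left(-1220\right) = 5 \left(28 + \left(-5 + 4 \cdot 3\right) \left(-7\right)\right) \left(-1220\right) = 5 \left(28 + \left(-5 + 12\right) \left(-7\right)\right) \left(-1220\right) = 5 \left(28 + 7 \left(-7\right)\right) \left(-1220\right) = 5 \left(28 - 49\right) \left(-1220\right) = 5 \left(-21\right) \left(-1220\right) = \left(-105\right) \left(-1220\right) = 128100$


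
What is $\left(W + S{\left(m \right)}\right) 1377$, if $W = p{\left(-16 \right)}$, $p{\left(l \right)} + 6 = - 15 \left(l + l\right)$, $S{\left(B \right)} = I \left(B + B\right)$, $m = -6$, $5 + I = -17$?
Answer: $1016226$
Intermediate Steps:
$I = -22$ ($I = -5 - 17 = -22$)
$S{\left(B \right)} = - 44 B$ ($S{\left(B \right)} = - 22 \left(B + B\right) = - 22 \cdot 2 B = - 44 B$)
$p{\left(l \right)} = -6 - 30 l$ ($p{\left(l \right)} = -6 - 15 \left(l + l\right) = -6 - 15 \cdot 2 l = -6 - 30 l$)
$W = 474$ ($W = -6 - -480 = -6 + 480 = 474$)
$\left(W + S{\left(m \right)}\right) 1377 = \left(474 - -264\right) 1377 = \left(474 + 264\right) 1377 = 738 \cdot 1377 = 1016226$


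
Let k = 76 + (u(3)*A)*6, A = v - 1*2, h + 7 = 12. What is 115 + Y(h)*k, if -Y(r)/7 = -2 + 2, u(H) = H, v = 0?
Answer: 115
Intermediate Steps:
h = 5 (h = -7 + 12 = 5)
Y(r) = 0 (Y(r) = -7*(-2 + 2) = -7*0 = 0)
A = -2 (A = 0 - 1*2 = 0 - 2 = -2)
k = 40 (k = 76 + (3*(-2))*6 = 76 - 6*6 = 76 - 36 = 40)
115 + Y(h)*k = 115 + 0*40 = 115 + 0 = 115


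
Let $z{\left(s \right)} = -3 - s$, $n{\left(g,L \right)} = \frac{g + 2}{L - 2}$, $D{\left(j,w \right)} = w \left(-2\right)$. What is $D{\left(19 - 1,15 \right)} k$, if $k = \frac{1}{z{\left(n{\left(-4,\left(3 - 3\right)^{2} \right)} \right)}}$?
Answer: $\frac{15}{2} \approx 7.5$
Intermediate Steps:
$D{\left(j,w \right)} = - 2 w$
$n{\left(g,L \right)} = \frac{2 + g}{-2 + L}$
$k = - \frac{1}{4}$ ($k = \frac{1}{-3 - \frac{2 - 4}{-2 + \left(3 - 3\right)^{2}}} = \frac{1}{-3 - \frac{1}{-2 + 0^{2}} \left(-2\right)} = \frac{1}{-3 - \frac{1}{-2 + 0} \left(-2\right)} = \frac{1}{-3 - \frac{1}{-2} \left(-2\right)} = \frac{1}{-3 - \left(- \frac{1}{2}\right) \left(-2\right)} = \frac{1}{-3 - 1} = \frac{1}{-4} = - \frac{1}{4} \approx -0.25$)
$D{\left(19 - 1,15 \right)} k = \left(-2\right) 15 \left(- \frac{1}{4}\right) = \left(-30\right) \left(- \frac{1}{4}\right) = \frac{15}{2}$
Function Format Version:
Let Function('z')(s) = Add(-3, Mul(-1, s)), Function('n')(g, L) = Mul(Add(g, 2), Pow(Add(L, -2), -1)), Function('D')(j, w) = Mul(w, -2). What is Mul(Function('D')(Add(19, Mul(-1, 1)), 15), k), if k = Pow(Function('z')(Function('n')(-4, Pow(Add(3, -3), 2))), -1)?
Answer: Rational(15, 2) ≈ 7.5000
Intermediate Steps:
Function('D')(j, w) = Mul(-2, w)
Function('n')(g, L) = Mul(Pow(Add(-2, L), -1), Add(2, g)) (Function('n')(g, L) = Mul(Add(2, g), Pow(Add(-2, L), -1)) = Mul(Pow(Add(-2, L), -1), Add(2, g)))
k = Rational(-1, 4) (k = Pow(Add(-3, Mul(-1, Mul(Pow(Add(-2, Pow(Add(3, -3), 2)), -1), Add(2, -4)))), -1) = Pow(Add(-3, Mul(-1, Mul(Pow(Add(-2, Pow(0, 2)), -1), -2))), -1) = Pow(Add(-3, Mul(-1, Mul(Pow(Add(-2, 0), -1), -2))), -1) = Pow(Add(-3, Mul(-1, Mul(Pow(-2, -1), -2))), -1) = Pow(Add(-3, Mul(-1, Mul(Rational(-1, 2), -2))), -1) = Pow(Add(-3, Mul(-1, 1)), -1) = Pow(Add(-3, -1), -1) = Pow(-4, -1) = Rational(-1, 4) ≈ -0.25000)
Mul(Function('D')(Add(19, Mul(-1, 1)), 15), k) = Mul(Mul(-2, 15), Rational(-1, 4)) = Mul(-30, Rational(-1, 4)) = Rational(15, 2)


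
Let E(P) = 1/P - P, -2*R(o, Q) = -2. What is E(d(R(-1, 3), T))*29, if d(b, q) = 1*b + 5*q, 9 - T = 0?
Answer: -61335/46 ≈ -1333.4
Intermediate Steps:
T = 9 (T = 9 - 1*0 = 9 + 0 = 9)
R(o, Q) = 1 (R(o, Q) = -½*(-2) = 1)
d(b, q) = b + 5*q
E(d(R(-1, 3), T))*29 = (1/(1 + 5*9) - (1 + 5*9))*29 = (1/(1 + 45) - (1 + 45))*29 = (1/46 - 1*46)*29 = (1/46 - 46)*29 = -2115/46*29 = -61335/46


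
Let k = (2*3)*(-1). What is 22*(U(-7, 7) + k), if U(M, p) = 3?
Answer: -66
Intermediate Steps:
k = -6 (k = 6*(-1) = -6)
22*(U(-7, 7) + k) = 22*(3 - 6) = 22*(-3) = -66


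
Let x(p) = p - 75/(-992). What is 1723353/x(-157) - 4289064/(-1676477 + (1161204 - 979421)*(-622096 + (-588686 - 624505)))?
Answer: -95059188580922121172/8655861967946577 ≈ -10982.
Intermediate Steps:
x(p) = 75/992 + p (x(p) = p - 75*(-1/992) = p + 75/992 = 75/992 + p)
1723353/x(-157) - 4289064/(-1676477 + (1161204 - 979421)*(-622096 + (-588686 - 624505))) = 1723353/(75/992 - 157) - 4289064/(-1676477 + (1161204 - 979421)*(-622096 + (-588686 - 624505))) = 1723353/(-155669/992) - 4289064/(-1676477 + 181783*(-622096 - 1213191)) = 1723353*(-992/155669) - 4289064/(-1676477 + 181783*(-1835287)) = -1709566176/155669 - 4289064/(-1676477 - 333623976721) = -1709566176/155669 - 4289064/(-333625653198) = -1709566176/155669 - 4289064*(-1/333625653198) = -1709566176/155669 + 714844/55604275533 = -95059188580922121172/8655861967946577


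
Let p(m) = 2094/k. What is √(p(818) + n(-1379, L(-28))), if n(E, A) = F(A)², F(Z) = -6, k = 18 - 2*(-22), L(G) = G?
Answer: √67053/31 ≈ 8.3531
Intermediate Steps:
k = 62 (k = 18 + 44 = 62)
p(m) = 1047/31 (p(m) = 2094/62 = 2094*(1/62) = 1047/31)
n(E, A) = 36 (n(E, A) = (-6)² = 36)
√(p(818) + n(-1379, L(-28))) = √(1047/31 + 36) = √(2163/31) = √67053/31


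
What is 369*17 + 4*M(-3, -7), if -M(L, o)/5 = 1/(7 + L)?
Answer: 6268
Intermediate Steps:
M(L, o) = -5/(7 + L)
369*17 + 4*M(-3, -7) = 369*17 + 4*(-5/(7 - 3)) = 6273 + 4*(-5/4) = 6273 - 5 = 6268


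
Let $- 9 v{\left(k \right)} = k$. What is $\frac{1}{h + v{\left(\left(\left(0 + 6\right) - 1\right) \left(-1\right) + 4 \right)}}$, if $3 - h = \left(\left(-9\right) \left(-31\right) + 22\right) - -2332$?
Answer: $- \frac{9}{23669} \approx -0.00038024$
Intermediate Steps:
$v{\left(k \right)} = - \frac{k}{9}$
$h = -2630$ ($h = 3 - \left(\left(\left(-9\right) \left(-31\right) + 22\right) - -2332\right) = 3 - \left(\left(279 + 22\right) + 2332\right) = 3 - \left(301 + 2332\right) = 3 - 2633 = -2630$)
$\frac{1}{h + v{\left(\left(\left(0 + 6\right) - 1\right) \left(-1\right) + 4 \right)}} = \frac{1}{-2630 - \frac{\left(\left(0 + 6\right) - 1\right) \left(-1\right) + 4}{9}} = \frac{1}{-2630 - \frac{\left(6 - 1\right) \left(-1\right) + 4}{9}} = \frac{1}{-2630 - \frac{5 \left(-1\right) + 4}{9}} = \frac{1}{-2630 - \frac{-5 + 4}{9}} = \frac{1}{-2630 - - \frac{1}{9}} = \frac{1}{-2630 + \frac{1}{9}} = \frac{1}{- \frac{23669}{9}} = - \frac{9}{23669}$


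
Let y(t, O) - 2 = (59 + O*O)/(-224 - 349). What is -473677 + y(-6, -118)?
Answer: -90476586/191 ≈ -4.7370e+5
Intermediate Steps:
y(t, O) = 1087/573 - O²/573 (y(t, O) = 2 + (59 + O*O)/(-224 - 349) = 2 + (59 + O²)/(-573) = 2 + (59 + O²)*(-1/573) = 2 + (-59/573 - O²/573) = 1087/573 - O²/573)
-473677 + y(-6, -118) = -473677 + (1087/573 - 1/573*(-118)²) = -473677 + (1087/573 - 1/573*13924) = -473677 + (1087/573 - 13924/573) = -473677 - 4279/191 = -90476586/191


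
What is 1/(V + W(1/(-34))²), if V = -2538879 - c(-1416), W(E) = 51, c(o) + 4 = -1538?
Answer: -1/2534736 ≈ -3.9452e-7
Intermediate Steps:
c(o) = -1542 (c(o) = -4 - 1538 = -1542)
V = -2537337 (V = -2538879 - 1*(-1542) = -2538879 + 1542 = -2537337)
1/(V + W(1/(-34))²) = 1/(-2537337 + 51²) = 1/(-2537337 + 2601) = 1/(-2534736) = -1/2534736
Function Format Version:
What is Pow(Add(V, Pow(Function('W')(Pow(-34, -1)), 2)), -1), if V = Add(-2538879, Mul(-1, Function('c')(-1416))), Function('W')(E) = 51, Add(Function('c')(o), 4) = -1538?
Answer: Rational(-1, 2534736) ≈ -3.9452e-7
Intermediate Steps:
Function('c')(o) = -1542 (Function('c')(o) = Add(-4, -1538) = -1542)
V = -2537337 (V = Add(-2538879, Mul(-1, -1542)) = Add(-2538879, 1542) = -2537337)
Pow(Add(V, Pow(Function('W')(Pow(-34, -1)), 2)), -1) = Pow(Add(-2537337, Pow(51, 2)), -1) = Pow(Add(-2537337, 2601), -1) = Pow(-2534736, -1) = Rational(-1, 2534736)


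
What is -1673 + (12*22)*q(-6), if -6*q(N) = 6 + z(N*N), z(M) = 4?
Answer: -2113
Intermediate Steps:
q(N) = -5/3 (q(N) = -(6 + 4)/6 = -1/6*10 = -5/3)
-1673 + (12*22)*q(-6) = -1673 + (12*22)*(-5/3) = -1673 + 264*(-5/3) = -1673 - 440 = -2113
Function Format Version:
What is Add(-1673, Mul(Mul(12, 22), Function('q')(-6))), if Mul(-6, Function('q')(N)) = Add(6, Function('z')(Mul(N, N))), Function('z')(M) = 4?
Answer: -2113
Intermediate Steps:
Function('q')(N) = Rational(-5, 3) (Function('q')(N) = Mul(Rational(-1, 6), Add(6, 4)) = Mul(Rational(-1, 6), 10) = Rational(-5, 3))
Add(-1673, Mul(Mul(12, 22), Function('q')(-6))) = Add(-1673, Mul(Mul(12, 22), Rational(-5, 3))) = Add(-1673, Mul(264, Rational(-5, 3))) = Add(-1673, -440) = -2113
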